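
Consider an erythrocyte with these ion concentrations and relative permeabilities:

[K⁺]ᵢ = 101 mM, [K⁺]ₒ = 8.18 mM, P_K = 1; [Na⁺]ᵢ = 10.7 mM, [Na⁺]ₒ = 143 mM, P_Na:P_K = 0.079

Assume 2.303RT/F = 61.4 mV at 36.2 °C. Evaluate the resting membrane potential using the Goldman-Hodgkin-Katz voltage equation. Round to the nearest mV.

Vm = 61.4 · log₁₀[(Σ P·[cation]ₒ + Σ P·[anion]ᵢ) / (Σ P·[cation]ᵢ + Σ P·[anion]ₒ)]
Numerator = 1×8.18 + 0.079×143 = 19.48
Denominator = 1×101 + 0.079×10.7 = 101.8
Vm = 61.4 · log₁₀(0.19124) = 61.4 × (-0.7184) = -44.11 mV

-44 mV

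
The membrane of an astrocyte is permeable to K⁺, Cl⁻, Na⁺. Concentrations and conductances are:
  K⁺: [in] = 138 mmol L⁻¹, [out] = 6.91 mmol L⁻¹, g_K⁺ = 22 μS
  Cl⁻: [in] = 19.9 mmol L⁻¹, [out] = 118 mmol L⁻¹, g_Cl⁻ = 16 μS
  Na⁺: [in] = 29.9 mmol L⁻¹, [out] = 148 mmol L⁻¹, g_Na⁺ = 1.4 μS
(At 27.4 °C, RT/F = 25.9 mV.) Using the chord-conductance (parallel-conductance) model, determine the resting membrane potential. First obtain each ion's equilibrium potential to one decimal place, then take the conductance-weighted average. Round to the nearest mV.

-61 mV

E_K⁺ = (25.9/1)·ln(6.91/138) = -77.6 mV
E_Cl⁻ = (25.9/-1)·ln(118/19.9) = -46.1 mV
E_Na⁺ = (25.9/1)·ln(148/29.9) = 41.4 mV
Vm = (Σ gᵢEᵢ)/(Σ gᵢ) = (22·-77.6 + 16·-46.1 + 1.4·41.4) / (22 + 16 + 1.4)
= -2386.84 / 39.4 = -60.58 mV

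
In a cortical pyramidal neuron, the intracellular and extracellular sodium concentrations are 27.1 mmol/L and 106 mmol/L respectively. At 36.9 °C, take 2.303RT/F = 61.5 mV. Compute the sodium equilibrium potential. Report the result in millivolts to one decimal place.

36.4 mV

E = (61.5/z) · log₁₀([Na⁺]_out/[Na⁺]_in) with z = +1.
= (61.5/1) · log₁₀(106/27.1) = 61.50 · log₁₀(3.911)
= 61.50 · (0.5923) = 36.43 mV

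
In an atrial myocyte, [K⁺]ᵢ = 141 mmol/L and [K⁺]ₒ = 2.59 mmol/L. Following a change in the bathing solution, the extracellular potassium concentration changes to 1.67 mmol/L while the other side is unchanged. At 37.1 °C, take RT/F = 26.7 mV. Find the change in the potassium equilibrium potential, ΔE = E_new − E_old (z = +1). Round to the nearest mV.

-12 mV

E_old = (26.7/1)·ln(2.59/141) = -106.72 mV
E_new = (26.7/1)·ln(1.67/141) = -118.44 mV
ΔE = -118.44 − (-106.72) = -11.72 mV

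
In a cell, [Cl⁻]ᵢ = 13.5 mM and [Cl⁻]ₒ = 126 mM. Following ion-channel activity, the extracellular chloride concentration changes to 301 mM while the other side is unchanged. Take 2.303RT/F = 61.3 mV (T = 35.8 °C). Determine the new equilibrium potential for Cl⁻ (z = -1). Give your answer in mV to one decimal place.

After the shift: [Cl⁻]_out = 301, [Cl⁻]_in = 13.5 mM.
E_new = (61.3/-1)·log₁₀(301/13.5) = -61.30 · (1.3482) = -82.65 mV

-82.6 mV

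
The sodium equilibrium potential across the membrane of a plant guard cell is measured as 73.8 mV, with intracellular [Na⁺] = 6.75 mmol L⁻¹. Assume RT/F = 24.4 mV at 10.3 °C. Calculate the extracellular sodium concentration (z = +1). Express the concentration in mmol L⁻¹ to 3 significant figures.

Nernst: E = (24.4/1) · ln([out]/[in]), so ln([out]/[in]) = 73.8 × 1 / 24.4 = 3.0246.
[out]/[in] = e^(3.0246) = 20.59.
[out] = 20.59 × 6.75 = 139 mmol L⁻¹.

139 mmol L⁻¹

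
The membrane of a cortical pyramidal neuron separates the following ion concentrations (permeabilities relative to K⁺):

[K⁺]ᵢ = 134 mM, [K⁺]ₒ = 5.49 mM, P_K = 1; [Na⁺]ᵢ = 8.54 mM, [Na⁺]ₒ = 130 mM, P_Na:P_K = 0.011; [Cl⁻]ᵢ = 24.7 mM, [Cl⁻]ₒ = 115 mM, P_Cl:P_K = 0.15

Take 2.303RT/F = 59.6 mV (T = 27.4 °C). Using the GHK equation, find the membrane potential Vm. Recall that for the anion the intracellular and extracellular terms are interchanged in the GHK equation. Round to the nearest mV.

-69 mV

Vm = 59.6 · log₁₀[(Σ P·[cation]ₒ + Σ P·[anion]ᵢ) / (Σ P·[cation]ᵢ + Σ P·[anion]ₒ)]
Numerator = 1×5.49 + 0.011×130 + 0.15×24.7 = 10.62
Denominator = 1×134 + 0.011×8.54 + 0.15×115 = 151.3
Vm = 59.6 · log₁₀(0.070204) = 59.6 × (-1.1536) = -68.76 mV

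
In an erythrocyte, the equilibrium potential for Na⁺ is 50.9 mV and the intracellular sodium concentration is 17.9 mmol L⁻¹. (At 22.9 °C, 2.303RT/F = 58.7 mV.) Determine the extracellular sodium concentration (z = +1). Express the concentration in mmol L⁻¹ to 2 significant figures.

Nernst: E = (58.7/1) · log₁₀([out]/[in]), so log₁₀([out]/[in]) = 50.9 × 1 / 58.7 = 0.8671.
[out]/[in] = 10^(0.8671) = 7.364.
[out] = 7.364 × 17.9 = 131.8 mmol L⁻¹.

130 mmol L⁻¹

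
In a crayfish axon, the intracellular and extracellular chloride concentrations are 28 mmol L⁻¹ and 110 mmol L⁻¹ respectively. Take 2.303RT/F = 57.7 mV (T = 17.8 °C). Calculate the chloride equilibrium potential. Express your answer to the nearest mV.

E = (57.7/z) · log₁₀([Cl⁻]_out/[Cl⁻]_in) with z = -1.
For an anion, dividing by z = -1 reverses the sign.
= (57.7/-1) · log₁₀(110/28) = -57.70 · log₁₀(3.929)
= -57.70 · (0.5942) = -34.29 mV

-34 mV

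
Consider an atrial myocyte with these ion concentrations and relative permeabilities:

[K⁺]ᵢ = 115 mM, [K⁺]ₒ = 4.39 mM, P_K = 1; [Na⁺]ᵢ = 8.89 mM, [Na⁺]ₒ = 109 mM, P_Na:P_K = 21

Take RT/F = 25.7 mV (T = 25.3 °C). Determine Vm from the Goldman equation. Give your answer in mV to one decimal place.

Vm = 25.7 · ln[(Σ P·[cation]ₒ + Σ P·[anion]ᵢ) / (Σ P·[cation]ᵢ + Σ P·[anion]ₒ)]
Numerator = 1×4.39 + 21×109 = 2293
Denominator = 1×115 + 21×8.89 = 301.7
Vm = 25.7 · ln(7.6018) = 25.7 × (2.0284) = 52.13 mV

52.1 mV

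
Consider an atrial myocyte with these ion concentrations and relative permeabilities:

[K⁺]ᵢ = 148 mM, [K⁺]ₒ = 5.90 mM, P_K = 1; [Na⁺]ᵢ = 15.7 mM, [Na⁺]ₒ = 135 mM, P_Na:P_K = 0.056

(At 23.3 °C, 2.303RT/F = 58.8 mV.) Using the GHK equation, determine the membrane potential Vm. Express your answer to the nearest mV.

Vm = 58.8 · log₁₀[(Σ P·[cation]ₒ + Σ P·[anion]ᵢ) / (Σ P·[cation]ᵢ + Σ P·[anion]ₒ)]
Numerator = 1×5.90 + 0.056×135 = 13.46
Denominator = 1×148 + 0.056×15.7 = 148.9
Vm = 58.8 · log₁₀(0.090409) = 58.8 × (-1.0438) = -61.37 mV

-61 mV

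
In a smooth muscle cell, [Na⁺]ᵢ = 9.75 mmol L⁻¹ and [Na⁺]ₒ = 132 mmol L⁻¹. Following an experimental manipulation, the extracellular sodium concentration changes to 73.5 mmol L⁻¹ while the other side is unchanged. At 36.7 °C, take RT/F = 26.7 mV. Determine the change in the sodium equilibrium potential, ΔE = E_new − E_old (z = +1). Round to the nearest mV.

E_old = (26.7/1)·ln(132/9.75) = 69.57 mV
E_new = (26.7/1)·ln(73.5/9.75) = 53.93 mV
ΔE = 53.93 − (69.57) = -15.63 mV

-16 mV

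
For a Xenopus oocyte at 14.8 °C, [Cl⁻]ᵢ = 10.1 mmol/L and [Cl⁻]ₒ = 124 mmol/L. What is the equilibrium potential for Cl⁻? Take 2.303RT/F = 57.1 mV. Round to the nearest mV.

E = (57.1/z) · log₁₀([Cl⁻]_out/[Cl⁻]_in) with z = -1.
For an anion, dividing by z = -1 reverses the sign.
= (57.1/-1) · log₁₀(124/10.1) = -57.10 · log₁₀(12.28)
= -57.10 · (1.0891) = -62.19 mV

-62 mV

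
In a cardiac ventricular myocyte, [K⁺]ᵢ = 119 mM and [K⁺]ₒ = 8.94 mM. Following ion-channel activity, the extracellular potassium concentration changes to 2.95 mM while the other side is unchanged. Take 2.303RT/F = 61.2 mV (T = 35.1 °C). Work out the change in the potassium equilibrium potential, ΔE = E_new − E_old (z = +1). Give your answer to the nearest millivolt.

E_old = (61.2/1)·log₁₀(8.94/119) = -68.80 mV
E_new = (61.2/1)·log₁₀(2.95/119) = -98.27 mV
ΔE = -98.27 − (-68.80) = -29.47 mV

-29 mV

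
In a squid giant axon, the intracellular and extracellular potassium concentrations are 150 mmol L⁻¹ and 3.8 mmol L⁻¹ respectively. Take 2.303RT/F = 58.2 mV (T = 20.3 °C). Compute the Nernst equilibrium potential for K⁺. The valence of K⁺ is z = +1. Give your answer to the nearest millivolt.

-93 mV

E = (58.2/z) · log₁₀([K⁺]_out/[K⁺]_in) with z = +1.
= (58.2/1) · log₁₀(3.8/150) = 58.20 · log₁₀(0.02533)
= 58.20 · (-1.5963) = -92.91 mV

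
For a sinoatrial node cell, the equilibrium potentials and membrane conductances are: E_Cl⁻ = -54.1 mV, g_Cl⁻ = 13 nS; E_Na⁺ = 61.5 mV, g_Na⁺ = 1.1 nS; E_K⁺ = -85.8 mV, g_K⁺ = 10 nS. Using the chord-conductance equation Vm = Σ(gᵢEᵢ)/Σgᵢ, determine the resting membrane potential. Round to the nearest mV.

-62 mV

Σ gᵢEᵢ = 13·(-54.1) + 1.1·(61.5) + 10·(-85.8) = -1493.65
Σ gᵢ = 13 + 1.1 + 10 = 24.1
Vm = -1493.65 / 24.1 = -61.98 mV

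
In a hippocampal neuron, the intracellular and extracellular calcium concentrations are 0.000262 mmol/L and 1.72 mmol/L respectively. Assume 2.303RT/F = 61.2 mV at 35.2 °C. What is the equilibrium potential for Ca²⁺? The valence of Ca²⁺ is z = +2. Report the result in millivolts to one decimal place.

116.8 mV

E = (61.2/z) · log₁₀([Ca²⁺]_out/[Ca²⁺]_in) with z = +2.
= (61.2/2) · log₁₀(1.72/0.000262) = 30.60 · log₁₀(6565)
= 30.60 · (3.8172) = 116.81 mV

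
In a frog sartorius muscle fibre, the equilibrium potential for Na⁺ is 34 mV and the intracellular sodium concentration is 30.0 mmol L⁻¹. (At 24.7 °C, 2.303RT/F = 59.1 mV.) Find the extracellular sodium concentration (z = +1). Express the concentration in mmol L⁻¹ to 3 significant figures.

Nernst: E = (59.1/1) · log₁₀([out]/[in]), so log₁₀([out]/[in]) = 34.0 × 1 / 59.1 = 0.5753.
[out]/[in] = 10^(0.5753) = 3.761.
[out] = 3.761 × 30.0 = 112.8 mmol L⁻¹.

113 mmol L⁻¹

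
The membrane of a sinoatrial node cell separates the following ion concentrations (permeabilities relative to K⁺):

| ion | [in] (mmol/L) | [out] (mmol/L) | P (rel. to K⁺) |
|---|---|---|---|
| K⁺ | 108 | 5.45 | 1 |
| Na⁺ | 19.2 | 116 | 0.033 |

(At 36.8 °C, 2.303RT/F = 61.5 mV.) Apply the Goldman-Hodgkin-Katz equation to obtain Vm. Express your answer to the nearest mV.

-66 mV

Vm = 61.5 · log₁₀[(Σ P·[cation]ₒ + Σ P·[anion]ᵢ) / (Σ P·[cation]ᵢ + Σ P·[anion]ₒ)]
Numerator = 1×5.45 + 0.033×116 = 9.278
Denominator = 1×108 + 0.033×19.2 = 108.6
Vm = 61.5 · log₁₀(0.085406) = 61.5 × (-1.0685) = -65.71 mV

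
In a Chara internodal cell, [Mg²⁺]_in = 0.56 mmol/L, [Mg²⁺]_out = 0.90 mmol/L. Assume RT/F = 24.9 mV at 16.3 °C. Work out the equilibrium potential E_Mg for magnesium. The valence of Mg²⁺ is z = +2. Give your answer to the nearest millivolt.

6 mV

E = (24.9/z) · ln([Mg²⁺]_out/[Mg²⁺]_in) with z = +2.
= (24.9/2) · ln(0.90/0.56) = 12.45 · ln(1.607)
= 12.45 · (0.4745) = 5.91 mV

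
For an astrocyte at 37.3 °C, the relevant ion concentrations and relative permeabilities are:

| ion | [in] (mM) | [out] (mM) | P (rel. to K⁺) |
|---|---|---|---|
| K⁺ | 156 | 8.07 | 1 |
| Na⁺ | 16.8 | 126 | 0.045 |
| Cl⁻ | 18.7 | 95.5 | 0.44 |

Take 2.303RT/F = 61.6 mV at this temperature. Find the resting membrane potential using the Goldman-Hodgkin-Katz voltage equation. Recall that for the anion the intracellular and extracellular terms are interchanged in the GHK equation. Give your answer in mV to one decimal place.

-58.9 mV

Vm = 61.6 · log₁₀[(Σ P·[cation]ₒ + Σ P·[anion]ᵢ) / (Σ P·[cation]ᵢ + Σ P·[anion]ₒ)]
Numerator = 1×8.07 + 0.045×126 + 0.44×18.7 = 21.97
Denominator = 1×156 + 0.045×16.8 + 0.44×95.5 = 198.8
Vm = 61.6 · log₁₀(0.11052) = 61.6 × (-0.9566) = -58.92 mV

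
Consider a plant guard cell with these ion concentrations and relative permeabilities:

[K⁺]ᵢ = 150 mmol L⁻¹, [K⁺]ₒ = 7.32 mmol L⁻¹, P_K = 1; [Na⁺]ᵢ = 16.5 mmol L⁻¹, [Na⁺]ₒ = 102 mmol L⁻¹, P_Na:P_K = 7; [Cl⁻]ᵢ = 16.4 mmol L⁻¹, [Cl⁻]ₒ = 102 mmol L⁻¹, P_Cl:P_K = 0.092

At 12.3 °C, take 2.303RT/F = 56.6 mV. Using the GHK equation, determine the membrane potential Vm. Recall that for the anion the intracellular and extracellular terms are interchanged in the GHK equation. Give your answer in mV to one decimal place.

23.8 mV

Vm = 56.6 · log₁₀[(Σ P·[cation]ₒ + Σ P·[anion]ᵢ) / (Σ P·[cation]ᵢ + Σ P·[anion]ₒ)]
Numerator = 1×7.32 + 7×102 + 0.092×16.4 = 722.8
Denominator = 1×150 + 7×16.5 + 0.092×102 = 274.9
Vm = 56.6 · log₁₀(2.6296) = 56.6 × (0.4199) = 23.77 mV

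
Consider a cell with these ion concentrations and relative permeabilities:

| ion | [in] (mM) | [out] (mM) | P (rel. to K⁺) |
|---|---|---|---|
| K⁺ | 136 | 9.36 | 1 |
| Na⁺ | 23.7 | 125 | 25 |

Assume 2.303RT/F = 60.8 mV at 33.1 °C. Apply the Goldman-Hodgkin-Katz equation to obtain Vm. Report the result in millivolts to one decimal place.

Vm = 60.8 · log₁₀[(Σ P·[cation]ₒ + Σ P·[anion]ᵢ) / (Σ P·[cation]ᵢ + Σ P·[anion]ₒ)]
Numerator = 1×9.36 + 25×125 = 3134
Denominator = 1×136 + 25×23.7 = 728.5
Vm = 60.8 · log₁₀(4.3025) = 60.8 × (0.6337) = 38.53 mV

38.5 mV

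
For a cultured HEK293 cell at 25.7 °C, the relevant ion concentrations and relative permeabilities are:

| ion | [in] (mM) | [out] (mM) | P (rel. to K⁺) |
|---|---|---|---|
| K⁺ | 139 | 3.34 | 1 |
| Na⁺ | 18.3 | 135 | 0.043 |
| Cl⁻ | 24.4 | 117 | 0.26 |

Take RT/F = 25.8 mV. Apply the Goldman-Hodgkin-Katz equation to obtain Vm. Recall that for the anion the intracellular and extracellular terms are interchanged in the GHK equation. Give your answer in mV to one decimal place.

Vm = 25.8 · ln[(Σ P·[cation]ₒ + Σ P·[anion]ᵢ) / (Σ P·[cation]ᵢ + Σ P·[anion]ₒ)]
Numerator = 1×3.34 + 0.043×135 + 0.26×24.4 = 15.49
Denominator = 1×139 + 0.043×18.3 + 0.26×117 = 170.2
Vm = 25.8 · ln(0.091001) = 25.8 × (-2.3969) = -61.84 mV

-61.8 mV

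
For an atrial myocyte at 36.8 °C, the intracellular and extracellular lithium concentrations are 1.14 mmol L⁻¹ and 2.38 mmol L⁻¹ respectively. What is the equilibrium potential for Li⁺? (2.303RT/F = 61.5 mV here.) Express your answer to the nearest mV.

20 mV

E = (61.5/z) · log₁₀([Li⁺]_out/[Li⁺]_in) with z = +1.
= (61.5/1) · log₁₀(2.38/1.14) = 61.50 · log₁₀(2.088)
= 61.50 · (0.3197) = 19.66 mV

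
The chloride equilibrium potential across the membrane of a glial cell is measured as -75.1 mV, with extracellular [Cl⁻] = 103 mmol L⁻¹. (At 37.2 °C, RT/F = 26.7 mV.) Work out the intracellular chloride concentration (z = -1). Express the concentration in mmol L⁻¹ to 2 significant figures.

6.2 mmol L⁻¹

Nernst: E = (26.7/-1) · ln([out]/[in]), so ln([out]/[in]) = -75.1 × -1 / 26.7 = 2.8127.
[out]/[in] = e^(2.8127) = 16.66.
[in] = 103 / 16.66 = 6.184 mmol L⁻¹.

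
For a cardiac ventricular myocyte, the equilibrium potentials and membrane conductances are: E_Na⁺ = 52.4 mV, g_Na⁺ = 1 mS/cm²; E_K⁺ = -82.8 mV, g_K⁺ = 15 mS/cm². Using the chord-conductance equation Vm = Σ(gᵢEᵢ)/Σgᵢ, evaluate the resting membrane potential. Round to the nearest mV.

Σ gᵢEᵢ = 1·(52.4) + 15·(-82.8) = -1189.60
Σ gᵢ = 1 + 15 = 16
Vm = -1189.60 / 16 = -74.35 mV

-74 mV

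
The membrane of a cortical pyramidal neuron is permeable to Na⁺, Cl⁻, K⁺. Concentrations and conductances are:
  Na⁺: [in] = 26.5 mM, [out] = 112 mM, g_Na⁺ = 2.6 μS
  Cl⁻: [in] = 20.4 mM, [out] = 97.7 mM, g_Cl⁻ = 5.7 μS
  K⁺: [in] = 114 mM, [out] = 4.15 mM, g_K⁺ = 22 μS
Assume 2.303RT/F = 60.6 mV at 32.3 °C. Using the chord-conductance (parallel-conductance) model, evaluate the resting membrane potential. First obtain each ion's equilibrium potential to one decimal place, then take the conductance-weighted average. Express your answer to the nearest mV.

E_Na⁺ = (60.6/1)·log₁₀(112/26.5) = 37.9 mV
E_Cl⁻ = (60.6/-1)·log₁₀(97.7/20.4) = -41.2 mV
E_K⁺ = (60.6/1)·log₁₀(4.15/114) = -87.2 mV
Vm = (Σ gᵢEᵢ)/(Σ gᵢ) = (2.6·37.9 + 5.7·-41.2 + 22·-87.2) / (2.6 + 5.7 + 22)
= -2054.70 / 30.3 = -67.81 mV

-68 mV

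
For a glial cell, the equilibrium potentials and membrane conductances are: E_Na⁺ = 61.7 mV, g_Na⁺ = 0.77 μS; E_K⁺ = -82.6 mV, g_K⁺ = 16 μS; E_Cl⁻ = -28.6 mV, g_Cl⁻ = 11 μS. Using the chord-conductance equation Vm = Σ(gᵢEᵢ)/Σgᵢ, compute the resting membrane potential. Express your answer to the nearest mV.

-57 mV

Σ gᵢEᵢ = 0.77·(61.7) + 16·(-82.6) + 11·(-28.6) = -1588.69
Σ gᵢ = 0.77 + 16 + 11 = 27.77
Vm = -1588.69 / 27.77 = -57.21 mV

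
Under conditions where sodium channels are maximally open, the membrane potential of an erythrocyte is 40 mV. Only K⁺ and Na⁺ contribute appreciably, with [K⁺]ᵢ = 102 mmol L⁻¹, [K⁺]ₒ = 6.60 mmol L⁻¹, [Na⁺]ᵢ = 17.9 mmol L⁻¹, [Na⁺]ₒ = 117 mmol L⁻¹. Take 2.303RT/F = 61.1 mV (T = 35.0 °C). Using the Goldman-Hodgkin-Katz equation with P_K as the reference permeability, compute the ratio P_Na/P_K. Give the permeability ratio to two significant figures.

13

Let α = P_Na/P_K. GHK: Vm = 61.1·log₁₀[(Kₒ + α·Naₒ)/(Kᵢ + α·Naᵢ)].
10^(Vm/61.1) = 10^(40.0/61.1) = 4.5151
So 4.5151·(Kᵢ + α·Naᵢ) = Kₒ + α·Naₒ → α = (4.5151·102.0 − 6.6) / (117.0 − 4.5151·17.9)
α = (460.5 − 6.6) / (117.0 − 80.82) = 453.9/36.18 = 12.55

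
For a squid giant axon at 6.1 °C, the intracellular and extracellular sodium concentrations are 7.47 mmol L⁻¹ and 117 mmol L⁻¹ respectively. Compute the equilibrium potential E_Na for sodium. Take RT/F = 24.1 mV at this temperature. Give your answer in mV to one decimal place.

E = (24.1/z) · ln([Na⁺]_out/[Na⁺]_in) with z = +1.
= (24.1/1) · ln(117/7.47) = 24.10 · ln(15.66)
= 24.10 · (2.7513) = 66.31 mV

66.3 mV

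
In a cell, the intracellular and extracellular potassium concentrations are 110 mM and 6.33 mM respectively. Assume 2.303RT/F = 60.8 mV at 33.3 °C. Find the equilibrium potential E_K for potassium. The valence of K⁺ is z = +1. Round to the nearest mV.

E = (60.8/z) · log₁₀([K⁺]_out/[K⁺]_in) with z = +1.
= (60.8/1) · log₁₀(6.33/110) = 60.80 · log₁₀(0.05755)
= 60.80 · (-1.2400) = -75.39 mV

-75 mV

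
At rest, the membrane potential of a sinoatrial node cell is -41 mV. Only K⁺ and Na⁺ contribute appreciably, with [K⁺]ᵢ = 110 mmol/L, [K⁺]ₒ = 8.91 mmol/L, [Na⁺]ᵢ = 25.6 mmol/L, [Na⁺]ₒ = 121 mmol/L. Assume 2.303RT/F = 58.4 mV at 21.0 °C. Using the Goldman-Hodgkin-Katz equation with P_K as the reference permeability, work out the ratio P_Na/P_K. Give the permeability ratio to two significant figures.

Let α = P_Na/P_K. GHK: Vm = 58.4·log₁₀[(Kₒ + α·Naₒ)/(Kᵢ + α·Naᵢ)].
10^(Vm/58.4) = 10^(-41.0/58.4) = 0.19858
So 0.19858·(Kᵢ + α·Naᵢ) = Kₒ + α·Naₒ → α = (0.19858·110.0 − 8.91) / (121.0 − 0.19858·25.6)
α = (21.84 − 8.91) / (121.0 − 5.084) = 12.93/115.9 = 0.1116

0.11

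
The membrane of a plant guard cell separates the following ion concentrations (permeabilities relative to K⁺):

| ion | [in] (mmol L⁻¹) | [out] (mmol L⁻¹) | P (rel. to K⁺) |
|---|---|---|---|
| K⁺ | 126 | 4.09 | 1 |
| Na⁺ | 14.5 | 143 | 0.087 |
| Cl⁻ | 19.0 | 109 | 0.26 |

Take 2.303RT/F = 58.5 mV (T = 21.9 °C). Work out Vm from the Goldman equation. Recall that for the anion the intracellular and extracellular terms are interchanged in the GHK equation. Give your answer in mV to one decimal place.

Vm = 58.5 · log₁₀[(Σ P·[cation]ₒ + Σ P·[anion]ᵢ) / (Σ P·[cation]ᵢ + Σ P·[anion]ₒ)]
Numerator = 1×4.09 + 0.087×143 + 0.26×19.0 = 21.47
Denominator = 1×126 + 0.087×14.5 + 0.26×109 = 155.6
Vm = 58.5 · log₁₀(0.13799) = 58.5 × (-0.8602) = -50.32 mV

-50.3 mV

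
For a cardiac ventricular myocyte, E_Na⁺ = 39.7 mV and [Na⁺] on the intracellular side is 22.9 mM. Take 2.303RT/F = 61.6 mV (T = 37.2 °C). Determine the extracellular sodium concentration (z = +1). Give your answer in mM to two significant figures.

Nernst: E = (61.6/1) · log₁₀([out]/[in]), so log₁₀([out]/[in]) = 39.7 × 1 / 61.6 = 0.6445.
[out]/[in] = 10^(0.6445) = 4.41.
[out] = 4.41 × 22.9 = 101 mM.

100 mM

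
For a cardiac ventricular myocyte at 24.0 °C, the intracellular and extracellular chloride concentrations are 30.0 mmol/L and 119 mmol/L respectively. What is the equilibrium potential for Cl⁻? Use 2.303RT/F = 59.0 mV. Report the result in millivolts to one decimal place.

-35.3 mV

E = (59.0/z) · log₁₀([Cl⁻]_out/[Cl⁻]_in) with z = -1.
For an anion, dividing by z = -1 reverses the sign.
= (59.0/-1) · log₁₀(119/30.0) = -59.00 · log₁₀(3.967)
= -59.00 · (0.5984) = -35.31 mV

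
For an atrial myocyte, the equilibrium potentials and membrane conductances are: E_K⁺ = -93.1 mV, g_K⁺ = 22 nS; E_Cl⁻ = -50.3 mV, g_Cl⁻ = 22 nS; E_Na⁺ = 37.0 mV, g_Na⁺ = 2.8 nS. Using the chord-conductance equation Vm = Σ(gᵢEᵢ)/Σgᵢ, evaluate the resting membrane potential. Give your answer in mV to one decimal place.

Σ gᵢEᵢ = 22·(-93.1) + 22·(-50.3) + 2.8·(37.0) = -3051.20
Σ gᵢ = 22 + 22 + 2.8 = 46.8
Vm = -3051.20 / 46.8 = -65.20 mV

-65.2 mV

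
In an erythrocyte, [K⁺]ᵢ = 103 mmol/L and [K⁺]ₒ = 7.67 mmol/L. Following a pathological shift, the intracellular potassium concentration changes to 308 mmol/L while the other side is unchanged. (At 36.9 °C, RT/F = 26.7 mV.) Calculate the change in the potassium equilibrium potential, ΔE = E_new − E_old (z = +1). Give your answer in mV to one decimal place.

E_old = (26.7/1)·ln(7.67/103) = -69.35 mV
E_new = (26.7/1)·ln(7.67/308) = -98.60 mV
ΔE = -98.60 − (-69.35) = -29.25 mV

-29.2 mV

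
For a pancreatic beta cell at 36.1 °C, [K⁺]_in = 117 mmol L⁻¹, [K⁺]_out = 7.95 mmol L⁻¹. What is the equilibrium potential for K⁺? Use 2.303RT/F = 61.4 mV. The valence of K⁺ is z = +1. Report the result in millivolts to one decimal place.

-71.7 mV

E = (61.4/z) · log₁₀([K⁺]_out/[K⁺]_in) with z = +1.
= (61.4/1) · log₁₀(7.95/117) = 61.40 · log₁₀(0.06795)
= 61.40 · (-1.1678) = -71.70 mV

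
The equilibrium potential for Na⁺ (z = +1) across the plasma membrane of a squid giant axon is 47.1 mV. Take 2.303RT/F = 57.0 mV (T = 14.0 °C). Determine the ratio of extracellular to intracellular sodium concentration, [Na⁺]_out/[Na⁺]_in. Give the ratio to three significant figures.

log₁₀([out]/[in]) = E·z/(57.0) = 47.1 × 1 / 57.0 = 0.8263
[out]/[in] = 10^(0.8263) = 6.704

6.70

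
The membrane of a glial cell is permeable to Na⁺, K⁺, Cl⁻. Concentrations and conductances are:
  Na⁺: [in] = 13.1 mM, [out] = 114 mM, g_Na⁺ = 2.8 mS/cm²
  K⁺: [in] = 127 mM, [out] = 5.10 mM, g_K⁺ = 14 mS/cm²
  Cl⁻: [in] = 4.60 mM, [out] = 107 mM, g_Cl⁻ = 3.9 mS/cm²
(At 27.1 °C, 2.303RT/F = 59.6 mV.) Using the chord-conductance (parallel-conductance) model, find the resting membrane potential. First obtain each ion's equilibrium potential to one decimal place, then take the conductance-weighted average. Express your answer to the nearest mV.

E_Na⁺ = (59.6/1)·log₁₀(114/13.1) = 56.0 mV
E_K⁺ = (59.6/1)·log₁₀(5.10/127) = -83.2 mV
E_Cl⁻ = (59.6/-1)·log₁₀(107/4.60) = -81.5 mV
Vm = (Σ gᵢEᵢ)/(Σ gᵢ) = (2.8·56.0 + 14·-83.2 + 3.9·-81.5) / (2.8 + 14 + 3.9)
= -1325.85 / 20.7 = -64.05 mV

-64 mV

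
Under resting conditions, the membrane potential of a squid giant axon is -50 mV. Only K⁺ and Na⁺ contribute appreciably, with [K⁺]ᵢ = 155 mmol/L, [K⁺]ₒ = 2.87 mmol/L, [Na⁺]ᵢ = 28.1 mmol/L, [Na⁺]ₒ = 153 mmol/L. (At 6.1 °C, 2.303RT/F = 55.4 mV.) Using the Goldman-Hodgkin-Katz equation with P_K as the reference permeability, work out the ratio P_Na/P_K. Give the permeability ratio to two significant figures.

0.11

Let α = P_Na/P_K. GHK: Vm = 55.4·log₁₀[(Kₒ + α·Naₒ)/(Kᵢ + α·Naᵢ)].
10^(Vm/55.4) = 10^(-50.0/55.4) = 0.12516
So 0.12516·(Kᵢ + α·Naᵢ) = Kₒ + α·Naₒ → α = (0.12516·155.0 − 2.87) / (153.0 − 0.12516·28.1)
α = (19.4 − 2.87) / (153.0 − 3.517) = 16.53/149.5 = 0.1106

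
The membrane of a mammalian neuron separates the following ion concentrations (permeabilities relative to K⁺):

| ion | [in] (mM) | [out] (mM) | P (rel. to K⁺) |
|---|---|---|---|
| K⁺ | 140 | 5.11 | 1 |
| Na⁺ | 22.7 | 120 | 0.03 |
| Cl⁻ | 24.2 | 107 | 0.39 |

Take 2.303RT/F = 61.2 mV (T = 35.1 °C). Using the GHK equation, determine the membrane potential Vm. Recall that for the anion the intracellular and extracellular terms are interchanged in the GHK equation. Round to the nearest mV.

-61 mV

Vm = 61.2 · log₁₀[(Σ P·[cation]ₒ + Σ P·[anion]ᵢ) / (Σ P·[cation]ᵢ + Σ P·[anion]ₒ)]
Numerator = 1×5.11 + 0.03×120 + 0.39×24.2 = 18.15
Denominator = 1×140 + 0.03×22.7 + 0.39×107 = 182.4
Vm = 61.2 · log₁₀(0.09949) = 61.2 × (-1.0022) = -61.34 mV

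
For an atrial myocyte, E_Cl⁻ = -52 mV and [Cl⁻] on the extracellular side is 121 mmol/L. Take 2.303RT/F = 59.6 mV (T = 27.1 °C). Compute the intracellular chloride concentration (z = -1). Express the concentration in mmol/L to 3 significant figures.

16.2 mmol/L

Nernst: E = (59.6/-1) · log₁₀([out]/[in]), so log₁₀([out]/[in]) = -52.0 × -1 / 59.6 = 0.8725.
[out]/[in] = 10^(0.8725) = 7.456.
[in] = 121 / 7.456 = 16.23 mmol/L.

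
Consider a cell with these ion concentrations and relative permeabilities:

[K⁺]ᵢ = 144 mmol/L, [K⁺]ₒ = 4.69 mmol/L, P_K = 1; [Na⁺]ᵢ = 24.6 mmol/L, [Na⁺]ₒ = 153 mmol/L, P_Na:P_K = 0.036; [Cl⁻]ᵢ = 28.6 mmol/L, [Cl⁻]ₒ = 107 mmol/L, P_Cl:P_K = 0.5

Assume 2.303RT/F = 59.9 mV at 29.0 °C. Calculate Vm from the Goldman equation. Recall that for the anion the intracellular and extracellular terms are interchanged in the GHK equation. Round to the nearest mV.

Vm = 59.9 · log₁₀[(Σ P·[cation]ₒ + Σ P·[anion]ᵢ) / (Σ P·[cation]ᵢ + Σ P·[anion]ₒ)]
Numerator = 1×4.69 + 0.036×153 + 0.5×28.6 = 24.5
Denominator = 1×144 + 0.036×24.6 + 0.5×107 = 198.4
Vm = 59.9 · log₁₀(0.12349) = 59.9 × (-0.9084) = -54.41 mV

-54 mV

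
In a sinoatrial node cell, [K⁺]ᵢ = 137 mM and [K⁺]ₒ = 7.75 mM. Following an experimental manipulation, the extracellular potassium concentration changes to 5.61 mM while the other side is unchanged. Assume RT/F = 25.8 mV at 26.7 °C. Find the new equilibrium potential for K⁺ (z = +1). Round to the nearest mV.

-82 mV

After the shift: [K⁺]_out = 5.61, [K⁺]_in = 137 mM.
E_new = (25.8/1)·ln(5.61/137) = 25.80 · (-3.1954) = -82.44 mV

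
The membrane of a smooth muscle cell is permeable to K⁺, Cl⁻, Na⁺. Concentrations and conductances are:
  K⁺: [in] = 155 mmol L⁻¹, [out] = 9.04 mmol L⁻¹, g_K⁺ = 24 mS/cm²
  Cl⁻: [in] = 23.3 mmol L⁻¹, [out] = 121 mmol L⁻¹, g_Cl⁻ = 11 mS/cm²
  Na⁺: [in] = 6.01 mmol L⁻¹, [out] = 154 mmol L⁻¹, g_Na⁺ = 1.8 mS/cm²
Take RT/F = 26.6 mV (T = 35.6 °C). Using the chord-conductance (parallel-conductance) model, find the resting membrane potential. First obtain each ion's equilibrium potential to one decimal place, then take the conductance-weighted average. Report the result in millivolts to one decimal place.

E_K⁺ = (26.6/1)·ln(9.04/155) = -75.6 mV
E_Cl⁻ = (26.6/-1)·ln(121/23.3) = -43.8 mV
E_Na⁺ = (26.6/1)·ln(154/6.01) = 86.3 mV
Vm = (Σ gᵢEᵢ)/(Σ gᵢ) = (24·-75.6 + 11·-43.8 + 1.8·86.3) / (24 + 11 + 1.8)
= -2140.86 / 36.8 = -58.18 mV

-58.2 mV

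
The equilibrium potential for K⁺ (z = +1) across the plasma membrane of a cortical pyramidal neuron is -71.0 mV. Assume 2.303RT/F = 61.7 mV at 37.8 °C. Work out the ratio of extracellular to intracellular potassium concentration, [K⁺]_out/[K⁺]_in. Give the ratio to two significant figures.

0.071

log₁₀([out]/[in]) = E·z/(61.7) = -71.0 × 1 / 61.7 = -1.1507
[out]/[in] = 10^(-1.1507) = 0.07068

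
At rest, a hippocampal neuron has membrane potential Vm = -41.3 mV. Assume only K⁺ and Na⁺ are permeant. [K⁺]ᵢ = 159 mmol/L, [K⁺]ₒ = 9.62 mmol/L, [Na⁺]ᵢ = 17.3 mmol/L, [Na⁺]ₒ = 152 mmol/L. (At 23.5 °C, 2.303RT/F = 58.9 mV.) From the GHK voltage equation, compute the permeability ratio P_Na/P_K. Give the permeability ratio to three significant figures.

0.148

Let α = P_Na/P_K. GHK: Vm = 58.9·log₁₀[(Kₒ + α·Naₒ)/(Kᵢ + α·Naᵢ)].
10^(Vm/58.9) = 10^(-41.3/58.9) = 0.19898
So 0.19898·(Kᵢ + α·Naᵢ) = Kₒ + α·Naₒ → α = (0.19898·159.0 − 9.62) / (152.0 − 0.19898·17.3)
α = (31.64 − 9.62) / (152.0 − 3.442) = 22.02/148.6 = 0.1482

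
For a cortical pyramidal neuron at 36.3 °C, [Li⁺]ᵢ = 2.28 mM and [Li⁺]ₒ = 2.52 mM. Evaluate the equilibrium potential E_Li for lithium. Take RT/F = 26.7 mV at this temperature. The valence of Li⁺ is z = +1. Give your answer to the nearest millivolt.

3 mV

E = (26.7/z) · ln([Li⁺]_out/[Li⁺]_in) with z = +1.
= (26.7/1) · ln(2.52/2.28) = 26.70 · ln(1.105)
= 26.70 · (0.1001) = 2.67 mV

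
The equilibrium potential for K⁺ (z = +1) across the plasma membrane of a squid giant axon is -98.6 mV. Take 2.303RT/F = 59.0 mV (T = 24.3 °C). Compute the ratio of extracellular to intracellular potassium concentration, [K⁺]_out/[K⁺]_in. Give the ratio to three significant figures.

log₁₀([out]/[in]) = E·z/(59.0) = -98.6 × 1 / 59.0 = -1.6712
[out]/[in] = 10^(-1.6712) = 0.02132

0.0213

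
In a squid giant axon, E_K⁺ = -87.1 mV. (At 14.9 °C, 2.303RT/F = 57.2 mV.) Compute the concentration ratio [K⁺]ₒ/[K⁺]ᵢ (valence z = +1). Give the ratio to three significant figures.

0.0300

log₁₀([out]/[in]) = E·z/(57.2) = -87.1 × 1 / 57.2 = -1.5227
[out]/[in] = 10^(-1.5227) = 0.03001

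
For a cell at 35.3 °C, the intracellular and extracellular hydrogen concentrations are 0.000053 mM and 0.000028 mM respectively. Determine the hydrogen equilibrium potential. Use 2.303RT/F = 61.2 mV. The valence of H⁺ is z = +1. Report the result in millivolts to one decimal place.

E = (61.2/z) · log₁₀([H⁺]_out/[H⁺]_in) with z = +1.
= (61.2/1) · log₁₀(0.000028/0.000053) = 61.20 · log₁₀(0.5283)
= 61.20 · (-0.2771) = -16.96 mV

-17.0 mV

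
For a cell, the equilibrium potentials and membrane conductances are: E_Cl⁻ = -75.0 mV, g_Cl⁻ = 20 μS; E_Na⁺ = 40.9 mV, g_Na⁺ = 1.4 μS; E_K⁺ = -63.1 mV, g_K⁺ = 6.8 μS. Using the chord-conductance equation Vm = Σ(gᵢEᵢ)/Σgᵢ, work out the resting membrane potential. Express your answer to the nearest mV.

Σ gᵢEᵢ = 20·(-75.0) + 1.4·(40.9) + 6.8·(-63.1) = -1871.82
Σ gᵢ = 20 + 1.4 + 6.8 = 28.2
Vm = -1871.82 / 28.2 = -66.38 mV

-66 mV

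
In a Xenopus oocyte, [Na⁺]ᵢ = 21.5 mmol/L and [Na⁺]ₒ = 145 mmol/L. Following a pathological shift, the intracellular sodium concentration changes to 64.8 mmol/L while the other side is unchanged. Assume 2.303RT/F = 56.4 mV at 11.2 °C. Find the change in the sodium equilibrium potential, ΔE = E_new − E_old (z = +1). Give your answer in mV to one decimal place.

E_old = (56.4/1)·log₁₀(145/21.5) = 46.75 mV
E_new = (56.4/1)·log₁₀(145/64.8) = 19.73 mV
ΔE = 19.73 − (46.75) = -27.02 mV

-27.0 mV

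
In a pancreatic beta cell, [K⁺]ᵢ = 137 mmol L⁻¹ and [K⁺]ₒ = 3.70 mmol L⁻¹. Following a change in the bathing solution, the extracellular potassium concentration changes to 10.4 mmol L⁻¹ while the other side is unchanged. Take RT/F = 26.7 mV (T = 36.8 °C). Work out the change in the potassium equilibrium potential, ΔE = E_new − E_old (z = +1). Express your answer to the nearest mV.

E_old = (26.7/1)·ln(3.70/137) = -96.43 mV
E_new = (26.7/1)·ln(10.4/137) = -68.84 mV
ΔE = -68.84 − (-96.43) = 27.59 mV

28 mV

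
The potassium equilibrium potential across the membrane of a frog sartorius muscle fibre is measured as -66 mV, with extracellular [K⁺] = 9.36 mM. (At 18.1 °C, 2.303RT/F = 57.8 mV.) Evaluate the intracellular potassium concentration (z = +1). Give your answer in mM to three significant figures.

Nernst: E = (57.8/1) · log₁₀([out]/[in]), so log₁₀([out]/[in]) = -66.0 × 1 / 57.8 = -1.1419.
[out]/[in] = 10^(-1.1419) = 0.07213.
[in] = 9.36 / 0.07213 = 129.8 mM.

130 mM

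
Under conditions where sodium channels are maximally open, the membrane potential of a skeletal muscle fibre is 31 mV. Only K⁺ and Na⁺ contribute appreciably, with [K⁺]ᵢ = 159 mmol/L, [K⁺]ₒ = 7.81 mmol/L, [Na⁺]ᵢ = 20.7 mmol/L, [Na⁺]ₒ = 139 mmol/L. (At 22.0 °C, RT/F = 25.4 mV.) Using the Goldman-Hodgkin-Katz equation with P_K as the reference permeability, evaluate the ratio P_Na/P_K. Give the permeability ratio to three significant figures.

7.71

Let α = P_Na/P_K. GHK: Vm = 25.4·ln[(Kₒ + α·Naₒ)/(Kᵢ + α·Naᵢ)].
e^(Vm/25.4) = e^(31.0/25.4) = 3.3888
So 3.3888·(Kᵢ + α·Naᵢ) = Kₒ + α·Naₒ → α = (3.3888·159.0 − 7.81) / (139.0 − 3.3888·20.7)
α = (538.8 − 7.81) / (139.0 − 70.15) = 531/68.85 = 7.712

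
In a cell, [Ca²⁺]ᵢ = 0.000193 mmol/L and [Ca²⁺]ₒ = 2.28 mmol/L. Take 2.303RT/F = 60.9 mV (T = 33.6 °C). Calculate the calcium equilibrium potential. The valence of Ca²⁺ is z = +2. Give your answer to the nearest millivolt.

E = (60.9/z) · log₁₀([Ca²⁺]_out/[Ca²⁺]_in) with z = +2.
= (60.9/2) · log₁₀(2.28/0.000193) = 30.45 · log₁₀(1.181e+04)
= 30.45 · (4.0724) = 124.00 mV

124 mV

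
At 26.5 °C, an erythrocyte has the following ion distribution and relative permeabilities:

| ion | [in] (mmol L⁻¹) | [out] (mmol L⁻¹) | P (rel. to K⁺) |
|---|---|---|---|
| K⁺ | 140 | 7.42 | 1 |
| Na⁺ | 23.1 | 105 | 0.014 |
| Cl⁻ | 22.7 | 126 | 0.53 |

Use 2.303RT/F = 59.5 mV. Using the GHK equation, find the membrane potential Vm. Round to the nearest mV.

-59 mV

Vm = 59.5 · log₁₀[(Σ P·[cation]ₒ + Σ P·[anion]ᵢ) / (Σ P·[cation]ᵢ + Σ P·[anion]ₒ)]
Numerator = 1×7.42 + 0.014×105 + 0.53×22.7 = 20.92
Denominator = 1×140 + 0.014×23.1 + 0.53×126 = 207.1
Vm = 59.5 · log₁₀(0.10102) = 59.5 × (-0.9956) = -59.24 mV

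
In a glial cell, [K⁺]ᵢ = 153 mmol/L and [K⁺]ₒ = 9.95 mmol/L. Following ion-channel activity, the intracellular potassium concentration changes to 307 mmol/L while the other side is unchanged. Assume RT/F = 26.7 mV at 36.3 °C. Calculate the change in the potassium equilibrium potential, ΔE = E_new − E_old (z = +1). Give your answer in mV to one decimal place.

-18.6 mV

E_old = (26.7/1)·ln(9.95/153) = -72.97 mV
E_new = (26.7/1)·ln(9.95/307) = -91.56 mV
ΔE = -91.56 − (-72.97) = -18.59 mV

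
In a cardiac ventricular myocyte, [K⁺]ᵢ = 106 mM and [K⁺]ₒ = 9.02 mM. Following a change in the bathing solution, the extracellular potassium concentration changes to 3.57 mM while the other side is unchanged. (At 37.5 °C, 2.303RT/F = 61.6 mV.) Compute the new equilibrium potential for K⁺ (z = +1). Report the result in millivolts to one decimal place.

After the shift: [K⁺]_out = 3.57, [K⁺]_in = 106 mM.
E_new = (61.6/1)·log₁₀(3.57/106) = 61.60 · (-1.4726) = -90.71 mV

-90.7 mV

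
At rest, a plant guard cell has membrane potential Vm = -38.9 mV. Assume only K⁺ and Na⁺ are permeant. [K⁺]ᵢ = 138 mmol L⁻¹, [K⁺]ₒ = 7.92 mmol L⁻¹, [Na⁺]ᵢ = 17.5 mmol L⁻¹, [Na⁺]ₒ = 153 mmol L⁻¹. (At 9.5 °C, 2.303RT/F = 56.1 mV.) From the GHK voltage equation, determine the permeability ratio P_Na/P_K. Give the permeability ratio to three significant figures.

Let α = P_Na/P_K. GHK: Vm = 56.1·log₁₀[(Kₒ + α·Naₒ)/(Kᵢ + α·Naᵢ)].
10^(Vm/56.1) = 10^(-38.9/56.1) = 0.20258
So 0.20258·(Kᵢ + α·Naᵢ) = Kₒ + α·Naₒ → α = (0.20258·138.0 − 7.92) / (153.0 − 0.20258·17.5)
α = (27.96 − 7.92) / (153.0 − 3.545) = 20.04/149.5 = 0.1341

0.134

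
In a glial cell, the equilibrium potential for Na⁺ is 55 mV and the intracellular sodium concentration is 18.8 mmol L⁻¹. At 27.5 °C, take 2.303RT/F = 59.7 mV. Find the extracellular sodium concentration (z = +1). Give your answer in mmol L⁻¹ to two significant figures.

Nernst: E = (59.7/1) · log₁₀([out]/[in]), so log₁₀([out]/[in]) = 55.0 × 1 / 59.7 = 0.9213.
[out]/[in] = 10^(0.9213) = 8.342.
[out] = 8.342 × 18.8 = 156.8 mmol L⁻¹.

160 mmol L⁻¹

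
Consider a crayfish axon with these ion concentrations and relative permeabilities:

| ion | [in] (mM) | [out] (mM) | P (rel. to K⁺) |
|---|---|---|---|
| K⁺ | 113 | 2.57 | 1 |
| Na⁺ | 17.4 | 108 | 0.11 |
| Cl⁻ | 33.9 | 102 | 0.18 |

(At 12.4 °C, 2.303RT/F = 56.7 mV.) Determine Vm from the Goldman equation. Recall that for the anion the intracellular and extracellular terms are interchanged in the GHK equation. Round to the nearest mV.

-46 mV

Vm = 56.7 · log₁₀[(Σ P·[cation]ₒ + Σ P·[anion]ᵢ) / (Σ P·[cation]ᵢ + Σ P·[anion]ₒ)]
Numerator = 1×2.57 + 0.11×108 + 0.18×33.9 = 20.55
Denominator = 1×113 + 0.11×17.4 + 0.18×102 = 133.3
Vm = 56.7 · log₁₀(0.15421) = 56.7 × (-0.8119) = -46.03 mV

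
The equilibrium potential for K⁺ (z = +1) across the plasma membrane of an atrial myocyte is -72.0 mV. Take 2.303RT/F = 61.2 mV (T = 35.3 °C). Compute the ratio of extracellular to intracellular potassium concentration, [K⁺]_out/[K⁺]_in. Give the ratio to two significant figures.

0.067

log₁₀([out]/[in]) = E·z/(61.2) = -72.0 × 1 / 61.2 = -1.1765
[out]/[in] = 10^(-1.1765) = 0.06661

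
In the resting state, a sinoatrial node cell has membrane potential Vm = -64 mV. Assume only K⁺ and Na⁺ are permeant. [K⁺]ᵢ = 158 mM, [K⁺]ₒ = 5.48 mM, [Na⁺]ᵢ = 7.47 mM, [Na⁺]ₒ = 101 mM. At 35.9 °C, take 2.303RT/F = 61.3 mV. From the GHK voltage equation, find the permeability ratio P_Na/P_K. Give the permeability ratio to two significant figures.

0.088

Let α = P_Na/P_K. GHK: Vm = 61.3·log₁₀[(Kₒ + α·Naₒ)/(Kᵢ + α·Naᵢ)].
10^(Vm/61.3) = 10^(-64.0/61.3) = 0.090355
So 0.090355·(Kᵢ + α·Naᵢ) = Kₒ + α·Naₒ → α = (0.090355·158.0 − 5.48) / (101.0 − 0.090355·7.47)
α = (14.28 − 5.48) / (101.0 − 0.675) = 8.796/100.3 = 0.08768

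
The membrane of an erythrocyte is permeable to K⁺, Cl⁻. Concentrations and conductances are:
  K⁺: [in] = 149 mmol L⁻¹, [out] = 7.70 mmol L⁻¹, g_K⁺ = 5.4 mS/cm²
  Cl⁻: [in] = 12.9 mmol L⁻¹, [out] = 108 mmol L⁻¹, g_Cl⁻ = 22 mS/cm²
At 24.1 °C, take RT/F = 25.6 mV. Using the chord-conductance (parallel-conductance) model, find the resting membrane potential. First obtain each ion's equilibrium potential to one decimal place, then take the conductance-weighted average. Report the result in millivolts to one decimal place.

-58.6 mV

E_K⁺ = (25.6/1)·ln(7.70/149) = -75.8 mV
E_Cl⁻ = (25.6/-1)·ln(108/12.9) = -54.4 mV
Vm = (Σ gᵢEᵢ)/(Σ gᵢ) = (5.4·-75.8 + 22·-54.4) / (5.4 + 22)
= -1606.12 / 27.4 = -58.62 mV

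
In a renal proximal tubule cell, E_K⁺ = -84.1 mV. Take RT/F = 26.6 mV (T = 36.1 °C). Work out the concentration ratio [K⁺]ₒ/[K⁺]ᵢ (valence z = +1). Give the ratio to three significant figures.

0.0424

ln([out]/[in]) = E·z/(26.6) = -84.1 × 1 / 26.6 = -3.1617
[out]/[in] = e^(-3.1617) = 0.04236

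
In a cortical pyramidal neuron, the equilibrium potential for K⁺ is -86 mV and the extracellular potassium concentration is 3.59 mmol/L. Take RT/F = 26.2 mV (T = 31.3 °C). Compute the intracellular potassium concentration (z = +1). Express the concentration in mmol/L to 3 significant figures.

Nernst: E = (26.2/1) · ln([out]/[in]), so ln([out]/[in]) = -86.0 × 1 / 26.2 = -3.2824.
[out]/[in] = e^(-3.2824) = 0.03754.
[in] = 3.59 / 0.03754 = 95.64 mmol/L.

95.6 mmol/L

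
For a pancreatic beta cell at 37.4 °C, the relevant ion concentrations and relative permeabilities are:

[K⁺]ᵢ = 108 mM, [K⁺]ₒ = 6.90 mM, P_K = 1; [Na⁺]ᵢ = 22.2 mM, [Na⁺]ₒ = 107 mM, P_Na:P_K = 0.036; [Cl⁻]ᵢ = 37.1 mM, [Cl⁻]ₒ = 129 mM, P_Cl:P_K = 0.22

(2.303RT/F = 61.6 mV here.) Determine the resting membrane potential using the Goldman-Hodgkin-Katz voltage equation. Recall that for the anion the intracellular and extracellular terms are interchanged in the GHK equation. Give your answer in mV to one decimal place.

-53.0 mV

Vm = 61.6 · log₁₀[(Σ P·[cation]ₒ + Σ P·[anion]ᵢ) / (Σ P·[cation]ᵢ + Σ P·[anion]ₒ)]
Numerator = 1×6.90 + 0.036×107 + 0.22×37.1 = 18.91
Denominator = 1×108 + 0.036×22.2 + 0.22×129 = 137.2
Vm = 61.6 · log₁₀(0.13788) = 61.6 × (-0.8605) = -53.01 mV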